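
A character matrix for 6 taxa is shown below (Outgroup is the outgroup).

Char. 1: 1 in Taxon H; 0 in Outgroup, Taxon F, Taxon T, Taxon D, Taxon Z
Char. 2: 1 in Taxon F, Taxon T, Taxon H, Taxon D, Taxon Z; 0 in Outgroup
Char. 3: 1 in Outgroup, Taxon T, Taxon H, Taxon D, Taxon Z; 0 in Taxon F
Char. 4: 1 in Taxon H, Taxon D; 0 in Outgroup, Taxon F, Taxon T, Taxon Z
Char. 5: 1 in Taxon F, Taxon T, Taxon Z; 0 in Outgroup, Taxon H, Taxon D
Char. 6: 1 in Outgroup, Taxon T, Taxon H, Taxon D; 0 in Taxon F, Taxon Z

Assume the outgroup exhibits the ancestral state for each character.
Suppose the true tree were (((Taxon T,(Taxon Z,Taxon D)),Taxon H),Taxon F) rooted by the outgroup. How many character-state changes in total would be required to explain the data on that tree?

Map each character onto (((Taxon T,(Taxon Z,Taxon D)),Taxon H),Taxon F) (rooted by Outgroup) and count the minimum state changes it requires (Fitch parsimony):
Char. 1: 1; Char. 2: 1; Char. 3: 1; Char. 4: 2; Char. 5: 3; Char. 6: 2.
Total tree length = 10.

10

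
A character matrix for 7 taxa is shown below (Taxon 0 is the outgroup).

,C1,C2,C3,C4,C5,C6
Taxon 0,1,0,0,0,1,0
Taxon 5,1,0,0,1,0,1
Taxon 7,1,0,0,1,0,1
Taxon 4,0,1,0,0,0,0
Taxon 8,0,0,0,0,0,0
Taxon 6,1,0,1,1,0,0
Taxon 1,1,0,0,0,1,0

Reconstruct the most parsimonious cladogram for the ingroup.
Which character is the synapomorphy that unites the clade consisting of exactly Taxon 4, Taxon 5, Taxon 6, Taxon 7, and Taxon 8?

C5

Character polarity is set by the outgroup: the derived state is whichever differs from the outgroup's state, so for C1, C5 the derived state is '0', and for the remaining characters it is '1'.
C1 (derived state '0') is shared by Taxon 4 and Taxon 8 — a synapomorphy uniting that clade.
C2: derived state '1' in Taxon 4 only — an autapomorphy, so it tells us nothing about relationships among taxa.
C3: derived state '1' in Taxon 6 only — an autapomorphy, so it tells us nothing about relationships among taxa.
C4: derived state '1' in Taxon 5, Taxon 6, and Taxon 7 only — synapomorphy for {Taxon 5, Taxon 6, Taxon 7}.
Only Taxon 4, Taxon 5, Taxon 6, Taxon 7, and Taxon 8 show the derived state '0' for C5, supporting them as a clade.
C6: derived state '1' in Taxon 5 and Taxon 7 only — synapomorphy for {Taxon 5, Taxon 7}.
Most parsimonious ingroup topology: ((((Taxon 5,Taxon 7),Taxon 6),(Taxon 4,Taxon 8)),Taxon 1).
The clade {Taxon 4, Taxon 5, Taxon 6, Taxon 7, Taxon 8} is supported by C5: its derived state '0' occurs in exactly those taxa and in no other taxon (including the outgroup).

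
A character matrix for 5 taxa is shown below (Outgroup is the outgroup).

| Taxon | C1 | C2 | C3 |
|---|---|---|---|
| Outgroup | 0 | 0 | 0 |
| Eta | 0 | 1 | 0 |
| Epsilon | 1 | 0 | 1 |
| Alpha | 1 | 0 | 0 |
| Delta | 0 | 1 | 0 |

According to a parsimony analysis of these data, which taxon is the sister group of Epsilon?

Alpha

The outgroup has state '0' for every character, so '1' is the derived state throughout.
Only Alpha and Epsilon show the derived state '1' for C1, supporting them as a clade.
Only Delta and Eta show the derived state '1' for C2, supporting them as a clade.
C3 (derived state '1') is unique to Epsilon (autapomorphy; uninformative for grouping).
Most parsimonious ingroup topology: ((Eta,Delta),(Epsilon,Alpha)).
Epsilon and Alpha form a cherry on this tree, so they are sister taxa.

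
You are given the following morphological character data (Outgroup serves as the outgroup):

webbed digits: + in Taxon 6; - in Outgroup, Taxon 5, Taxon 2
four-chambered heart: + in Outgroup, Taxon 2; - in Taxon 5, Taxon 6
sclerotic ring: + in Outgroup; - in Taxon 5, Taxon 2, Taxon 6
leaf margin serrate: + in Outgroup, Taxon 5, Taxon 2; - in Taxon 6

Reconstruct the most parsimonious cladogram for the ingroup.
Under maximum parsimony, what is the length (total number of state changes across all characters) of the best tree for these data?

4

Character polarity is set by the outgroup: the derived state is whichever differs from the outgroup's state, so for four-chambered heart, sclerotic ring, leaf margin serrate the derived state is '-', and for the remaining characters it is '+'.
webbed digits: derived state '+' in Taxon 6 only — an autapomorphy, so it tells us nothing about relationships among taxa.
four-chambered heart: derived state '-' in Taxon 5 and Taxon 6 only — synapomorphy for {Taxon 5, Taxon 6}.
All ingroup taxa share the derived state '-' for sclerotic ring; it defines the ingroup but does not resolve relationships within it.
leaf margin serrate (derived state '-') is unique to Taxon 6 (autapomorphy; uninformative for grouping).
Most parsimonious ingroup topology: ((Taxon 5,Taxon 6),Taxon 2).
Changes per character on this tree: webbed digits: 1; four-chambered heart: 1; sclerotic ring: 1; leaf margin serrate: 1.
Total = 4.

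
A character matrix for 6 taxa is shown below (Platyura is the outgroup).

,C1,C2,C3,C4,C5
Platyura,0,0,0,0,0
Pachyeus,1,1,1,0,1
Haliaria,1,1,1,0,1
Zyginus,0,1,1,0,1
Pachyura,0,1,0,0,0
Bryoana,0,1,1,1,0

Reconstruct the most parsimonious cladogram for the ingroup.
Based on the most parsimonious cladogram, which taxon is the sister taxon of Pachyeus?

Haliaria

The outgroup has state '0' for every character, so '1' is the derived state throughout.
C1 (derived state '1') is shared by Haliaria and Pachyeus — a synapomorphy uniting that clade.
C2 (derived state '1') is shared by all ingroup taxa — unites the whole ingroup.
C3 (derived state '1') is shared by Bryoana, Haliaria, Pachyeus, and Zyginus — a synapomorphy uniting that clade.
C4: derived state '1' in Bryoana only — an autapomorphy, so it tells us nothing about relationships among taxa.
C5: derived state '1' in Haliaria, Pachyeus, and Zyginus only — synapomorphy for {Haliaria, Pachyeus, Zyginus}.
Most parsimonious ingroup topology: ((((Pachyeus,Haliaria),Zyginus),Bryoana),Pachyura).
Pachyeus and Haliaria form a cherry on this tree, so they are sister taxa.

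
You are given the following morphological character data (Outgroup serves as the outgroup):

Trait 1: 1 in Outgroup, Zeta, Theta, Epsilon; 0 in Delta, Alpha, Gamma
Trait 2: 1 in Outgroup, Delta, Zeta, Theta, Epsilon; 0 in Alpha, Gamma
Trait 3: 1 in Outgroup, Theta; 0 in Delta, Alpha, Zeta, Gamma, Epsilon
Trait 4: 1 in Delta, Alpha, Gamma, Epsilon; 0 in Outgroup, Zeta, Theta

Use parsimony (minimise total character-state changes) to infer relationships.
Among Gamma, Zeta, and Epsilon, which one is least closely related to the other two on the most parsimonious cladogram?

Character polarity is set by the outgroup: the derived state is whichever differs from the outgroup's state, so for Trait 1, Trait 2, Trait 3 the derived state is '0', and for the remaining characters it is '1'.
Only Alpha, Delta, and Gamma show the derived state '0' for Trait 1, supporting them as a clade.
Trait 2: derived state '0' in Alpha and Gamma only — synapomorphy for {Alpha, Gamma}.
Only Alpha, Delta, Epsilon, Gamma, and Zeta show the derived state '0' for Trait 3, supporting them as a clade.
Trait 4 (derived state '1') is shared by Alpha, Delta, Epsilon, and Gamma — a synapomorphy uniting that clade.
Most parsimonious ingroup topology: ((((Delta,(Alpha,Gamma)),Epsilon),Zeta),Theta).
Epsilon and Gamma share a more recent common ancestor with each other than either does with Zeta, so Zeta is the least closely related of the three.

Zeta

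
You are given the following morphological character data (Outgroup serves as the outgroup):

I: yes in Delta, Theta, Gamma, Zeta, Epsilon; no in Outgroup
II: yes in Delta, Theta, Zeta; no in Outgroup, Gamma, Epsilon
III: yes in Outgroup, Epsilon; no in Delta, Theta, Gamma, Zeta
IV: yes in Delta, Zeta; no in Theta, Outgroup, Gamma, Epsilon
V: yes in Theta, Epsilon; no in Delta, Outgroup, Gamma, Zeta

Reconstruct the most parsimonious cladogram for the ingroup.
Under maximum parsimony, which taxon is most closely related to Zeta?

Character polarity is set by the outgroup: the derived state is whichever differs from the outgroup's state, so for III the derived state is 'no', and for the remaining characters it is 'yes'.
I (derived state 'yes') is shared by all ingroup taxa — unites the whole ingroup.
II: derived state 'yes' in Delta, Theta, and Zeta only — synapomorphy for {Delta, Theta, Zeta}.
III: derived state 'no' in Delta, Gamma, Theta, and Zeta only — synapomorphy for {Delta, Gamma, Theta, Zeta}.
Only Delta and Zeta show the derived state 'yes' for IV, supporting them as a clade.
V (state 'yes') occurs in Epsilon and Theta but conflicts with the nesting implied by the other characters — most parsimoniously interpreted as homoplasy.
Most parsimonious ingroup topology: (((Theta,(Zeta,Delta)),Gamma),Epsilon).
Zeta and Delta form a cherry on this tree, so they are sister taxa.

Delta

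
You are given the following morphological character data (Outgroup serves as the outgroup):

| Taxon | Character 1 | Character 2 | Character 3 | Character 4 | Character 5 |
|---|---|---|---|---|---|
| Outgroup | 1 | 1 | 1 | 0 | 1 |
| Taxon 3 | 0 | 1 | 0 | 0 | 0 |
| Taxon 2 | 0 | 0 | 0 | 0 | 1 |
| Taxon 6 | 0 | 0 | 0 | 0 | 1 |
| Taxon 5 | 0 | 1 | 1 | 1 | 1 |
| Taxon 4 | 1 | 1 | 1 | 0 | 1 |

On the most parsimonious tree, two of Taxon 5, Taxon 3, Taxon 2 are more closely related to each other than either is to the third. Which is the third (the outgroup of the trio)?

Taxon 5

Character polarity is set by the outgroup: the derived state is whichever differs from the outgroup's state, so for Character 1, Character 2, Character 3, Character 5 the derived state is '0', and for the remaining characters it is '1'.
Character 1: derived state '0' in Taxon 2, Taxon 3, Taxon 5, and Taxon 6 only — synapomorphy for {Taxon 2, Taxon 3, Taxon 5, Taxon 6}.
Character 2: derived state '0' in Taxon 2 and Taxon 6 only — synapomorphy for {Taxon 2, Taxon 6}.
Character 3 (derived state '0') is shared by Taxon 2, Taxon 3, and Taxon 6 — a synapomorphy uniting that clade.
Character 4: derived state '1' in Taxon 5 only — an autapomorphy, so it tells us nothing about relationships among taxa.
Character 5: derived state '0' in Taxon 3 only — an autapomorphy, so it tells us nothing about relationships among taxa.
Most parsimonious ingroup topology: (((Taxon 3,(Taxon 2,Taxon 6)),Taxon 5),Taxon 4).
Taxon 2 and Taxon 3 share a more recent common ancestor with each other than either does with Taxon 5, so Taxon 5 is the least closely related of the three.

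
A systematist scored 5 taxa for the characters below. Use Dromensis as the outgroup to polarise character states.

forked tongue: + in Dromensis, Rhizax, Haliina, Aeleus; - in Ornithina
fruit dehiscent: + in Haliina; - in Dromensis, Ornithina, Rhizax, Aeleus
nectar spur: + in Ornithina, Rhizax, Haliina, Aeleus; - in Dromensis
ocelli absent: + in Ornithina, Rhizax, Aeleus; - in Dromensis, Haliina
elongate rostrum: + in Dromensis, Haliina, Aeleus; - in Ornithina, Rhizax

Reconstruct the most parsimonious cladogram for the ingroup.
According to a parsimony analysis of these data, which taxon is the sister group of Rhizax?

Character polarity is set by the outgroup: the derived state is whichever differs from the outgroup's state, so for forked tongue, elongate rostrum the derived state is '-', and for the remaining characters it is '+'.
forked tongue (derived state '-') is unique to Ornithina (autapomorphy; uninformative for grouping).
fruit dehiscent: derived state '+' in Haliina only — an autapomorphy, so it tells us nothing about relationships among taxa.
nectar spur (derived state '+') is shared by all ingroup taxa — unites the whole ingroup.
Only Aeleus, Ornithina, and Rhizax show the derived state '+' for ocelli absent, supporting them as a clade.
Only Ornithina and Rhizax show the derived state '-' for elongate rostrum, supporting them as a clade.
Most parsimonious ingroup topology: (((Ornithina,Rhizax),Aeleus),Haliina).
Rhizax and Ornithina form a cherry on this tree, so they are sister taxa.

Ornithina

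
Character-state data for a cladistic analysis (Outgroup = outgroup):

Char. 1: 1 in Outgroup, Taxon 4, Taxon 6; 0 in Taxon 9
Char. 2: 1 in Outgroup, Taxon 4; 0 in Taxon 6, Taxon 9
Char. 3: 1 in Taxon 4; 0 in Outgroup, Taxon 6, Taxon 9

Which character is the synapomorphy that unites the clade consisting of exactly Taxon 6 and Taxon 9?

Char. 2

Character polarity is set by the outgroup: the derived state is whichever differs from the outgroup's state, so for Char. 1, Char. 2 the derived state is '0', and for the remaining characters it is '1'.
Char. 1 (derived state '0') is unique to Taxon 9 (autapomorphy; uninformative for grouping).
Char. 2: derived state '0' in Taxon 6 and Taxon 9 only — synapomorphy for {Taxon 6, Taxon 9}.
Char. 3: derived state '1' in Taxon 4 only — an autapomorphy, so it tells us nothing about relationships among taxa.
Most parsimonious ingroup topology: (Taxon 4,(Taxon 6,Taxon 9)).
The clade {Taxon 6, Taxon 9} is supported by Char. 2: its derived state '0' occurs in exactly those taxa and in no other taxon (including the outgroup).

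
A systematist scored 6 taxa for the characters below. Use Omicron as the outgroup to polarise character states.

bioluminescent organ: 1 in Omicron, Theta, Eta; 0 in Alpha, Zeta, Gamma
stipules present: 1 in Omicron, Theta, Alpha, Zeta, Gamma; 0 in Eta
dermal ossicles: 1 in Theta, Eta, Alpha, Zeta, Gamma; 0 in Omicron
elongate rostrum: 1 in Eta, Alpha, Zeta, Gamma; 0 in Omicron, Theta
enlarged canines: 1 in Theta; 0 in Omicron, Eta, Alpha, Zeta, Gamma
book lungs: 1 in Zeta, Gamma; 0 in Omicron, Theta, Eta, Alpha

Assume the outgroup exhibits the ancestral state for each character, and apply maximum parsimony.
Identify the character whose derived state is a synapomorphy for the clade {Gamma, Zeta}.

Character polarity is set by the outgroup: the derived state is whichever differs from the outgroup's state, so for bioluminescent organ, stipules present the derived state is '0', and for the remaining characters it is '1'.
bioluminescent organ (derived state '0') is shared by Alpha, Gamma, and Zeta — a synapomorphy uniting that clade.
stipules present: derived state '0' in Eta only — an autapomorphy, so it tells us nothing about relationships among taxa.
All ingroup taxa share the derived state '1' for dermal ossicles; it defines the ingroup but does not resolve relationships within it.
elongate rostrum (derived state '1') is shared by Alpha, Eta, Gamma, and Zeta — a synapomorphy uniting that clade.
enlarged canines (derived state '1') is unique to Theta (autapomorphy; uninformative for grouping).
book lungs: derived state '1' in Gamma and Zeta only — synapomorphy for {Gamma, Zeta}.
Most parsimonious ingroup topology: (Theta,(Eta,(Alpha,(Zeta,Gamma)))).
The clade {Gamma, Zeta} is supported by book lungs: its derived state '1' occurs in exactly those taxa and in no other taxon (including the outgroup).

book lungs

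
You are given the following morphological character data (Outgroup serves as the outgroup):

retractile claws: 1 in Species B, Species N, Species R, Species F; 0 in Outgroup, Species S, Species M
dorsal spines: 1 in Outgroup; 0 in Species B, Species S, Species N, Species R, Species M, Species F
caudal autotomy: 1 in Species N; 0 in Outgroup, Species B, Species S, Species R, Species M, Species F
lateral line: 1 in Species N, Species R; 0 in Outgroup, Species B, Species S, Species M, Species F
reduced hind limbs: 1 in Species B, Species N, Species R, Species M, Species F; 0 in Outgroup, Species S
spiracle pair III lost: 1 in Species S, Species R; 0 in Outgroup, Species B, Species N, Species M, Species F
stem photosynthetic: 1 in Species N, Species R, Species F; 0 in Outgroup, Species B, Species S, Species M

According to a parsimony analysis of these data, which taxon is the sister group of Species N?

Species R

Character polarity is set by the outgroup: the derived state is whichever differs from the outgroup's state, so for dorsal spines the derived state is '0', and for the remaining characters it is '1'.
retractile claws (derived state '1') is shared by Species B, Species F, Species N, and Species R — a synapomorphy uniting that clade.
All ingroup taxa share the derived state '0' for dorsal spines; it defines the ingroup but does not resolve relationships within it.
caudal autotomy (derived state '1') is unique to Species N (autapomorphy; uninformative for grouping).
lateral line (derived state '1') is shared by Species N and Species R — a synapomorphy uniting that clade.
Only Species B, Species F, Species M, Species N, and Species R show the derived state '1' for reduced hind limbs, supporting them as a clade.
spiracle pair III lost groups Species R and Species S, which is incompatible with the clades supported by the remaining characters; treating it as convergent (homoplasy) costs fewer steps than any alternative tree.
stem photosynthetic (derived state '1') is shared by Species F, Species N, and Species R — a synapomorphy uniting that clade.
Most parsimonious ingroup topology: (((Species B,((Species N,Species R),Species F)),Species M),Species S).
Species N and Species R form a cherry on this tree, so they are sister taxa.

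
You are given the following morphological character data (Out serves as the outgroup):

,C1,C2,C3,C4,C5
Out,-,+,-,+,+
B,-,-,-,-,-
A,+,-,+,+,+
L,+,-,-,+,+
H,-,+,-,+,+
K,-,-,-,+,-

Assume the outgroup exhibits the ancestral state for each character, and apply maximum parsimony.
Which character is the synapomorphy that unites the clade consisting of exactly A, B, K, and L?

C2

Character polarity is set by the outgroup: the derived state is whichever differs from the outgroup's state, so for C2, C4, C5 the derived state is '-', and for the remaining characters it is '+'.
C1: derived state '+' in A and L only — synapomorphy for {A, L}.
C2 (derived state '-') is shared by A, B, K, and L — a synapomorphy uniting that clade.
C3: derived state '+' in A only — an autapomorphy, so it tells us nothing about relationships among taxa.
C4: derived state '-' in B only — an autapomorphy, so it tells us nothing about relationships among taxa.
Only B and K show the derived state '-' for C5, supporting them as a clade.
Most parsimonious ingroup topology: (((A,L),(B,K)),H).
The clade {A, B, K, L} is supported by C2: its derived state '-' occurs in exactly those taxa and in no other taxon (including the outgroup).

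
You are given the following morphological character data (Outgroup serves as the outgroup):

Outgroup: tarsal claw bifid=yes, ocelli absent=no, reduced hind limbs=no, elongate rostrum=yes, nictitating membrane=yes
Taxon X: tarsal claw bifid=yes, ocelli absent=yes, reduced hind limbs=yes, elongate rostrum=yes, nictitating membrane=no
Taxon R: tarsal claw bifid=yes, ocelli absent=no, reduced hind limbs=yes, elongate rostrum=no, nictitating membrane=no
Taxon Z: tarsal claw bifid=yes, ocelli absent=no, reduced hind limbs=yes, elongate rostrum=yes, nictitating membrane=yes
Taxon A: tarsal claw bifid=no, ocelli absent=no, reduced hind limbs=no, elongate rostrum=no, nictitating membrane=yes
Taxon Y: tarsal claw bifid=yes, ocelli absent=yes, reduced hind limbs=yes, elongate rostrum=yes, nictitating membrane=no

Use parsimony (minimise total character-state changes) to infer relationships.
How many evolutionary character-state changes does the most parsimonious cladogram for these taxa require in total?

6

Character polarity is set by the outgroup: the derived state is whichever differs from the outgroup's state, so for tarsal claw bifid, elongate rostrum, nictitating membrane the derived state is 'no', and for the remaining characters it is 'yes'.
tarsal claw bifid: derived state 'no' in Taxon A only — an autapomorphy, so it tells us nothing about relationships among taxa.
Only Taxon X and Taxon Y show the derived state 'yes' for ocelli absent, supporting them as a clade.
Only Taxon R, Taxon X, Taxon Y, and Taxon Z show the derived state 'yes' for reduced hind limbs, supporting them as a clade.
elongate rostrum groups Taxon A and Taxon R, which is incompatible with the clades supported by the remaining characters; treating it as convergent (homoplasy) costs fewer steps than any alternative tree.
Only Taxon R, Taxon X, and Taxon Y show the derived state 'no' for nictitating membrane, supporting them as a clade.
Most parsimonious ingroup topology: ((((Taxon X,Taxon Y),Taxon R),Taxon Z),Taxon A).
Changes per character on this tree: tarsal claw bifid: 1; ocelli absent: 1; reduced hind limbs: 1; elongate rostrum: 2; nictitating membrane: 1.
Total = 6.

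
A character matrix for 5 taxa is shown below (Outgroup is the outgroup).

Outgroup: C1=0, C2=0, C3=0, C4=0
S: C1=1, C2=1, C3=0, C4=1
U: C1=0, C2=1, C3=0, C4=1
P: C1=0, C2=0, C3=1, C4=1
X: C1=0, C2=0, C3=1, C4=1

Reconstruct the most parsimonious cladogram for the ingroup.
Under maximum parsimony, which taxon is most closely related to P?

X

The outgroup has state '0' for every character, so '1' is the derived state throughout.
C1 (derived state '1') is unique to S (autapomorphy; uninformative for grouping).
C2 (derived state '1') is shared by S and U — a synapomorphy uniting that clade.
C3: derived state '1' in P and X only — synapomorphy for {P, X}.
All ingroup taxa share the derived state '1' for C4; it defines the ingroup but does not resolve relationships within it.
Most parsimonious ingroup topology: ((S,U),(P,X)).
P and X form a cherry on this tree, so they are sister taxa.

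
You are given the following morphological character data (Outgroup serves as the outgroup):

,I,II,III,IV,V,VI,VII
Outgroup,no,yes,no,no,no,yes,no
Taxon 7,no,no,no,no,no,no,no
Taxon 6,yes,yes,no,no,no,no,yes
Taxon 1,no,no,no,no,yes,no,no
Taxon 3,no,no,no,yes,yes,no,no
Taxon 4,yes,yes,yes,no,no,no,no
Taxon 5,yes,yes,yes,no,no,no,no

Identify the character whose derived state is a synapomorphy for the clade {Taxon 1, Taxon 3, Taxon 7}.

Character polarity is set by the outgroup: the derived state is whichever differs from the outgroup's state, so for II, VI the derived state is 'no', and for the remaining characters it is 'yes'.
Only Taxon 4, Taxon 5, and Taxon 6 show the derived state 'yes' for I, supporting them as a clade.
Only Taxon 1, Taxon 3, and Taxon 7 show the derived state 'no' for II, supporting them as a clade.
III (derived state 'yes') is shared by Taxon 4 and Taxon 5 — a synapomorphy uniting that clade.
IV: derived state 'yes' in Taxon 3 only — an autapomorphy, so it tells us nothing about relationships among taxa.
Only Taxon 1 and Taxon 3 show the derived state 'yes' for V, supporting them as a clade.
VI (derived state 'no') is shared by all ingroup taxa — unites the whole ingroup.
VII (derived state 'yes') is unique to Taxon 6 (autapomorphy; uninformative for grouping).
Most parsimonious ingroup topology: ((Taxon 7,(Taxon 1,Taxon 3)),(Taxon 6,(Taxon 4,Taxon 5))).
The clade {Taxon 1, Taxon 3, Taxon 7} is supported by II: its derived state 'no' occurs in exactly those taxa and in no other taxon (including the outgroup).

II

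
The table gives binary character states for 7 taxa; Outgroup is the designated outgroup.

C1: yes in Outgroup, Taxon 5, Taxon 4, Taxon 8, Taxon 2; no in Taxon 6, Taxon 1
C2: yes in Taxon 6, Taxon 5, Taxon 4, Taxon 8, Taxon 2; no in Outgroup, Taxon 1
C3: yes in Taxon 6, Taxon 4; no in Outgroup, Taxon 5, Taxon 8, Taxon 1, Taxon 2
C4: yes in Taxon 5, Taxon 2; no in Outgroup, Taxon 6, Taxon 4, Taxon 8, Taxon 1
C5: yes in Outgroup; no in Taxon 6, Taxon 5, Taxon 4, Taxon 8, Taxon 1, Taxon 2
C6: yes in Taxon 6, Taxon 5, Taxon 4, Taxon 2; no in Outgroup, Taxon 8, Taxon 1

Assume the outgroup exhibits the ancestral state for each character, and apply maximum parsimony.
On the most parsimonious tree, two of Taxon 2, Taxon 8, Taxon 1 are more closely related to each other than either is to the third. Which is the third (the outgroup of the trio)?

Character polarity is set by the outgroup: the derived state is whichever differs from the outgroup's state, so for C1, C5 the derived state is 'no', and for the remaining characters it is 'yes'.
C1 (state 'no') occurs in Taxon 1 and Taxon 6 but conflicts with the nesting implied by the other characters — most parsimoniously interpreted as homoplasy.
C2 (derived state 'yes') is shared by Taxon 2, Taxon 4, Taxon 5, Taxon 6, and Taxon 8 — a synapomorphy uniting that clade.
C3 (derived state 'yes') is shared by Taxon 4 and Taxon 6 — a synapomorphy uniting that clade.
Only Taxon 2 and Taxon 5 show the derived state 'yes' for C4, supporting them as a clade.
C5 (derived state 'no') is shared by all ingroup taxa — unites the whole ingroup.
Only Taxon 2, Taxon 4, Taxon 5, and Taxon 6 show the derived state 'yes' for C6, supporting them as a clade.
Most parsimonious ingroup topology: ((((Taxon 6,Taxon 4),(Taxon 5,Taxon 2)),Taxon 8),Taxon 1).
Taxon 8 and Taxon 2 share a more recent common ancestor with each other than either does with Taxon 1, so Taxon 1 is the least closely related of the three.

Taxon 1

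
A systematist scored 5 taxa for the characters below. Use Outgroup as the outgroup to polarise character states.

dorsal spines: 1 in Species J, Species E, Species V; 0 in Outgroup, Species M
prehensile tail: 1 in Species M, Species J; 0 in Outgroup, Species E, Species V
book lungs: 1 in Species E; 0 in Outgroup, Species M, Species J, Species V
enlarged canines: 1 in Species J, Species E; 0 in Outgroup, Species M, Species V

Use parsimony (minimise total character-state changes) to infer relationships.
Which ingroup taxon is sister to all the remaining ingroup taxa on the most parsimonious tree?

Species M

The outgroup has state '0' for every character, so '1' is the derived state throughout.
Only Species E, Species J, and Species V show the derived state '1' for dorsal spines, supporting them as a clade.
prehensile tail groups Species J and Species M, which is incompatible with the clades supported by the remaining characters; treating it as convergent (homoplasy) costs fewer steps than any alternative tree.
book lungs (derived state '1') is unique to Species E (autapomorphy; uninformative for grouping).
enlarged canines: derived state '1' in Species E and Species J only — synapomorphy for {Species E, Species J}.
Most parsimonious ingroup topology: ((Species V,(Species E,Species J)),Species M).
Species M is sister to the clade containing all other ingroup taxa, so it is the earliest-diverging (most basal) ingroup lineage.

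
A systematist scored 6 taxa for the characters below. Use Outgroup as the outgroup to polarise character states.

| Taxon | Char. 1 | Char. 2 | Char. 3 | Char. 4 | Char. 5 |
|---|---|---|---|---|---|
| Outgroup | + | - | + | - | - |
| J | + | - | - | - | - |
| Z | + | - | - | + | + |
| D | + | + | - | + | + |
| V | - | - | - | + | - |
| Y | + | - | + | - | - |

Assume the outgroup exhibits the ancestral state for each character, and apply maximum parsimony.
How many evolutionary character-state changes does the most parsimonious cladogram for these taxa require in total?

Character polarity is set by the outgroup: the derived state is whichever differs from the outgroup's state, so for Char. 1, Char. 3 the derived state is '-', and for the remaining characters it is '+'.
Char. 1: derived state '-' in V only — an autapomorphy, so it tells us nothing about relationships among taxa.
Char. 2 (derived state '+') is unique to D (autapomorphy; uninformative for grouping).
Char. 3 (derived state '-') is shared by D, J, V, and Z — a synapomorphy uniting that clade.
Char. 4 (derived state '+') is shared by D, V, and Z — a synapomorphy uniting that clade.
Char. 5 (derived state '+') is shared by D and Z — a synapomorphy uniting that clade.
Most parsimonious ingroup topology: ((J,((Z,D),V)),Y).
Changes per character on this tree: Char. 1: 1; Char. 2: 1; Char. 3: 1; Char. 4: 1; Char. 5: 1.
Total = 5.

5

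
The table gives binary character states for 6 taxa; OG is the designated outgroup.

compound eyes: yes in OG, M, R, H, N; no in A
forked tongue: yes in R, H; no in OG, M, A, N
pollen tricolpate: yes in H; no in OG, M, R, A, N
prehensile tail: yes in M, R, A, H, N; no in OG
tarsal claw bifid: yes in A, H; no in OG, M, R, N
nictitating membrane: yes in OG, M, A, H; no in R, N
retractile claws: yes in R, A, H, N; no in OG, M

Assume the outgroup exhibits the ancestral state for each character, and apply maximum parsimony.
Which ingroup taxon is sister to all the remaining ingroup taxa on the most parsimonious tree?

Character polarity is set by the outgroup: the derived state is whichever differs from the outgroup's state, so for compound eyes, nictitating membrane the derived state is 'no', and for the remaining characters it is 'yes'.
compound eyes (derived state 'no') is unique to A (autapomorphy; uninformative for grouping).
forked tongue (state 'yes') occurs in H and R but conflicts with the nesting implied by the other characters — most parsimoniously interpreted as homoplasy.
pollen tricolpate: derived state 'yes' in H only — an autapomorphy, so it tells us nothing about relationships among taxa.
prehensile tail (derived state 'yes') is shared by all ingroup taxa — unites the whole ingroup.
tarsal claw bifid: derived state 'yes' in A and H only — synapomorphy for {A, H}.
nictitating membrane: derived state 'no' in N and R only — synapomorphy for {N, R}.
retractile claws: derived state 'yes' in A, H, N, and R only — synapomorphy for {A, H, N, R}.
Most parsimonious ingroup topology: (M,((R,N),(A,H))).
M is sister to the clade containing all other ingroup taxa, so it is the earliest-diverging (most basal) ingroup lineage.

M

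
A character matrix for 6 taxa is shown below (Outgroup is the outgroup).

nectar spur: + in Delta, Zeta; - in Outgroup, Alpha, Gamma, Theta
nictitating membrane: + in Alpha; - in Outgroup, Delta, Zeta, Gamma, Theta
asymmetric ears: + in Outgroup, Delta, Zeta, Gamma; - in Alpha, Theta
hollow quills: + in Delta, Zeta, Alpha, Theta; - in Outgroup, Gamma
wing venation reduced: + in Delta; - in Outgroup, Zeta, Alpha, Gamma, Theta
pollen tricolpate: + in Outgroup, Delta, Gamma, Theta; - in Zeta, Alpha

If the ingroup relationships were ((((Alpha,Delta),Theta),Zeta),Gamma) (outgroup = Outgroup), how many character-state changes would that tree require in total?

Map each character onto ((((Alpha,Delta),Theta),Zeta),Gamma) (rooted by Outgroup) and count the minimum state changes it requires (Fitch parsimony):
nectar spur: 2; nictitating membrane: 1; asymmetric ears: 2; hollow quills: 1; wing venation reduced: 1; pollen tricolpate: 2.
Total tree length = 9.

9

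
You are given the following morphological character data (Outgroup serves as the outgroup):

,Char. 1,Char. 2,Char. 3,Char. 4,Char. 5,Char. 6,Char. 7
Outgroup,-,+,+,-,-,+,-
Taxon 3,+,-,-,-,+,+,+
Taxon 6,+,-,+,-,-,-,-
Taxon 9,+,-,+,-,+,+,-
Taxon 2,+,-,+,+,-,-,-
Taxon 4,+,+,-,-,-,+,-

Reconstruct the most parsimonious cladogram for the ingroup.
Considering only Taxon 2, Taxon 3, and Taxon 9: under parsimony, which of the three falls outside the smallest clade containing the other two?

Character polarity is set by the outgroup: the derived state is whichever differs from the outgroup's state, so for Char. 2, Char. 3, Char. 6 the derived state is '-', and for the remaining characters it is '+'.
All ingroup taxa share the derived state '+' for Char. 1; it defines the ingroup but does not resolve relationships within it.
Only Taxon 2, Taxon 3, Taxon 6, and Taxon 9 show the derived state '-' for Char. 2, supporting them as a clade.
Char. 3 groups Taxon 3 and Taxon 4, which is incompatible with the clades supported by the remaining characters; treating it as convergent (homoplasy) costs fewer steps than any alternative tree.
Char. 4 (derived state '+') is unique to Taxon 2 (autapomorphy; uninformative for grouping).
Char. 5: derived state '+' in Taxon 3 and Taxon 9 only — synapomorphy for {Taxon 3, Taxon 9}.
Char. 6 (derived state '-') is shared by Taxon 2 and Taxon 6 — a synapomorphy uniting that clade.
Char. 7: derived state '+' in Taxon 3 only — an autapomorphy, so it tells us nothing about relationships among taxa.
Most parsimonious ingroup topology: (((Taxon 3,Taxon 9),(Taxon 6,Taxon 2)),Taxon 4).
Taxon 9 and Taxon 3 share a more recent common ancestor with each other than either does with Taxon 2, so Taxon 2 is the least closely related of the three.

Taxon 2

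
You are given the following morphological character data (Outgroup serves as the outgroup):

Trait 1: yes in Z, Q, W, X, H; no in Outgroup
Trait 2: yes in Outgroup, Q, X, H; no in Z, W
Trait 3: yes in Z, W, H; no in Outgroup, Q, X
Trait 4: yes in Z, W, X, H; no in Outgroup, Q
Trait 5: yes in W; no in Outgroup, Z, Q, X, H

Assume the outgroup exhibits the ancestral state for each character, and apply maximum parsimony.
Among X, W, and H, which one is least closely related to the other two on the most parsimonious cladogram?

Character polarity is set by the outgroup: the derived state is whichever differs from the outgroup's state, so for Trait 2 the derived state is 'no', and for the remaining characters it is 'yes'.
Trait 1 (derived state 'yes') is shared by all ingroup taxa — unites the whole ingroup.
Trait 2 (derived state 'no') is shared by W and Z — a synapomorphy uniting that clade.
Trait 3 (derived state 'yes') is shared by H, W, and Z — a synapomorphy uniting that clade.
Trait 4: derived state 'yes' in H, W, X, and Z only — synapomorphy for {H, W, X, Z}.
Trait 5: derived state 'yes' in W only — an autapomorphy, so it tells us nothing about relationships among taxa.
Most parsimonious ingroup topology: ((((Z,W),H),X),Q).
W and H share a more recent common ancestor with each other than either does with X, so X is the least closely related of the three.

X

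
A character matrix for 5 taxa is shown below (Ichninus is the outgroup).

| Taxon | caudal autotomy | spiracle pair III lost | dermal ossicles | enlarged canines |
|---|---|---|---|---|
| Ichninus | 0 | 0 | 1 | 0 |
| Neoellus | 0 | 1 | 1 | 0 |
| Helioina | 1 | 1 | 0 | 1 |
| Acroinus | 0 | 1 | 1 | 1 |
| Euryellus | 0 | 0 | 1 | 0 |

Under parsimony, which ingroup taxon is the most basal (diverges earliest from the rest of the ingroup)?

Character polarity is set by the outgroup: the derived state is whichever differs from the outgroup's state, so for dermal ossicles the derived state is '0', and for the remaining characters it is '1'.
caudal autotomy: derived state '1' in Helioina only — an autapomorphy, so it tells us nothing about relationships among taxa.
spiracle pair III lost (derived state '1') is shared by Acroinus, Helioina, and Neoellus — a synapomorphy uniting that clade.
dermal ossicles (derived state '0') is unique to Helioina (autapomorphy; uninformative for grouping).
enlarged canines (derived state '1') is shared by Acroinus and Helioina — a synapomorphy uniting that clade.
Most parsimonious ingroup topology: ((Neoellus,(Helioina,Acroinus)),Euryellus).
Euryellus is sister to the clade containing all other ingroup taxa, so it is the earliest-diverging (most basal) ingroup lineage.

Euryellus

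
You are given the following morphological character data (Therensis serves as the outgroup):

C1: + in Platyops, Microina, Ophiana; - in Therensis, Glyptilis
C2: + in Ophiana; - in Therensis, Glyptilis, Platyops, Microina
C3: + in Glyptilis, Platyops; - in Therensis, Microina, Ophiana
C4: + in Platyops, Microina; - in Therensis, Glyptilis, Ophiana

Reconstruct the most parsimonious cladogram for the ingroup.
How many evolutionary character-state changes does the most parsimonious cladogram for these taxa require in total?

The outgroup has state '-' for every character, so '+' is the derived state throughout.
C1: derived state '+' in Microina, Ophiana, and Platyops only — synapomorphy for {Microina, Ophiana, Platyops}.
C2 (derived state '+') is unique to Ophiana (autapomorphy; uninformative for grouping).
C3 (state '+') occurs in Glyptilis and Platyops but conflicts with the nesting implied by the other characters — most parsimoniously interpreted as homoplasy.
Only Microina and Platyops show the derived state '+' for C4, supporting them as a clade.
Most parsimonious ingroup topology: (Glyptilis,((Platyops,Microina),Ophiana)).
Changes per character on this tree: C1: 1; C2: 1; C3: 2; C4: 1.
Total = 5.

5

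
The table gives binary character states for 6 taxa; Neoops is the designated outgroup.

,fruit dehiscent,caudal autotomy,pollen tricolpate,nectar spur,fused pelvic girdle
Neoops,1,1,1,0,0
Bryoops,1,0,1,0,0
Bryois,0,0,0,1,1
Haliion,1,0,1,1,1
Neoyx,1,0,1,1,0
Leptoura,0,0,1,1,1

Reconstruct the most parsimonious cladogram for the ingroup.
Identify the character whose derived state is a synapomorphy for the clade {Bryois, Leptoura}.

fruit dehiscent

Character polarity is set by the outgroup: the derived state is whichever differs from the outgroup's state, so for fruit dehiscent, caudal autotomy, pollen tricolpate the derived state is '0', and for the remaining characters it is '1'.
fruit dehiscent: derived state '0' in Bryois and Leptoura only — synapomorphy for {Bryois, Leptoura}.
caudal autotomy (derived state '0') is shared by all ingroup taxa — unites the whole ingroup.
pollen tricolpate: derived state '0' in Bryois only — an autapomorphy, so it tells us nothing about relationships among taxa.
nectar spur (derived state '1') is shared by Bryois, Haliion, Leptoura, and Neoyx — a synapomorphy uniting that clade.
fused pelvic girdle: derived state '1' in Bryois, Haliion, and Leptoura only — synapomorphy for {Bryois, Haliion, Leptoura}.
Most parsimonious ingroup topology: (Bryoops,(((Bryois,Leptoura),Haliion),Neoyx)).
The clade {Bryois, Leptoura} is supported by fruit dehiscent: its derived state '0' occurs in exactly those taxa and in no other taxon (including the outgroup).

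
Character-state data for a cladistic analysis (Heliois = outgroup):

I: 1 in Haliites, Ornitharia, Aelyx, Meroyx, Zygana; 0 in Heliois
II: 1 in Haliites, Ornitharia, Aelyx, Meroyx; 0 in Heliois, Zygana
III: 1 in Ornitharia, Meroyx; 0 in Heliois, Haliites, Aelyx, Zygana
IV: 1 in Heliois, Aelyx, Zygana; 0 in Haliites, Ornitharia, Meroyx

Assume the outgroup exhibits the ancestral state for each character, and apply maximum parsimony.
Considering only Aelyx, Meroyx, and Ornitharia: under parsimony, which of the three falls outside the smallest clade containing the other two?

Character polarity is set by the outgroup: the derived state is whichever differs from the outgroup's state, so for IV the derived state is '0', and for the remaining characters it is '1'.
I (derived state '1') is shared by all ingroup taxa — unites the whole ingroup.
Only Aelyx, Haliites, Meroyx, and Ornitharia show the derived state '1' for II, supporting them as a clade.
III (derived state '1') is shared by Meroyx and Ornitharia — a synapomorphy uniting that clade.
IV (derived state '0') is shared by Haliites, Meroyx, and Ornitharia — a synapomorphy uniting that clade.
Most parsimonious ingroup topology: (((Haliites,(Ornitharia,Meroyx)),Aelyx),Zygana).
Meroyx and Ornitharia share a more recent common ancestor with each other than either does with Aelyx, so Aelyx is the least closely related of the three.

Aelyx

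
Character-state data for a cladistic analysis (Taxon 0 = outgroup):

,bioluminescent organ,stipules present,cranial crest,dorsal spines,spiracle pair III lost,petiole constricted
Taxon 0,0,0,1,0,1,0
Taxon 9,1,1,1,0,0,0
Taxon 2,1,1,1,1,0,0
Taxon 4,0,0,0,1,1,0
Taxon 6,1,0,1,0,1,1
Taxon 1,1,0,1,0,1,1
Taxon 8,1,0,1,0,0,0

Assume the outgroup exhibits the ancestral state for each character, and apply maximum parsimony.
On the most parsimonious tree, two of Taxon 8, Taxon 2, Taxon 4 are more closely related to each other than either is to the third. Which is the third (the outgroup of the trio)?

Character polarity is set by the outgroup: the derived state is whichever differs from the outgroup's state, so for cranial crest, spiracle pair III lost the derived state is '0', and for the remaining characters it is '1'.
bioluminescent organ (derived state '1') is shared by Taxon 1, Taxon 2, Taxon 6, Taxon 8, and Taxon 9 — a synapomorphy uniting that clade.
stipules present (derived state '1') is shared by Taxon 2 and Taxon 9 — a synapomorphy uniting that clade.
cranial crest: derived state '0' in Taxon 4 only — an autapomorphy, so it tells us nothing about relationships among taxa.
dorsal spines (state '1') occurs in Taxon 2 and Taxon 4 but conflicts with the nesting implied by the other characters — most parsimoniously interpreted as homoplasy.
Only Taxon 2, Taxon 8, and Taxon 9 show the derived state '0' for spiracle pair III lost, supporting them as a clade.
Only Taxon 1 and Taxon 6 show the derived state '1' for petiole constricted, supporting them as a clade.
Most parsimonious ingroup topology: ((((Taxon 9,Taxon 2),Taxon 8),(Taxon 6,Taxon 1)),Taxon 4).
Taxon 8 and Taxon 2 share a more recent common ancestor with each other than either does with Taxon 4, so Taxon 4 is the least closely related of the three.

Taxon 4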